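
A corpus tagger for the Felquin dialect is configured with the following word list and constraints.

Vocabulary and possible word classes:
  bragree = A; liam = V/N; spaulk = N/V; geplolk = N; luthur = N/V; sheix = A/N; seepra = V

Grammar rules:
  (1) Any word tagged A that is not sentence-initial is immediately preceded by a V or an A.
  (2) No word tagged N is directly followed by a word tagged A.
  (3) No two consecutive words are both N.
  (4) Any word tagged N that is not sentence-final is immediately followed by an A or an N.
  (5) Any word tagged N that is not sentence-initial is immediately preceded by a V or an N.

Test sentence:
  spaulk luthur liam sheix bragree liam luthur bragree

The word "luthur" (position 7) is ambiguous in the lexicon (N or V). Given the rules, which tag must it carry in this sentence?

Candidates per position — 1:spaulk {N,V}; 2:luthur {N,V}; 3:liam {V,N}; 4:sheix {A,N}; 5:bragree {A}; 6:liam {V,N}; 7:luthur {N,V}; 8:bragree {A}.
Position 3: tagging it N would leave rule 1 unsatisfiable, so it must be V.
Position 4: tagging it N would leave rule 1 unsatisfiable, so it must be A.
Position 6: tagging it N would leave rule 5 unsatisfiable, so it must be V.
Position 7: tagging it N would leave rule 1 unsatisfiable, so it must be V.
Position 1: tagging it N would leave rule 4 unsatisfiable, so it must be V.
Position 2: tagging it N would leave rule 4 unsatisfiable, so it must be V.
That leaves exactly one tagging: V V V A A V V A.
Verifying each rule — rule 1 ok; rule 2 ok; rule 3 ok; rule 4 ok; rule 5 ok.

V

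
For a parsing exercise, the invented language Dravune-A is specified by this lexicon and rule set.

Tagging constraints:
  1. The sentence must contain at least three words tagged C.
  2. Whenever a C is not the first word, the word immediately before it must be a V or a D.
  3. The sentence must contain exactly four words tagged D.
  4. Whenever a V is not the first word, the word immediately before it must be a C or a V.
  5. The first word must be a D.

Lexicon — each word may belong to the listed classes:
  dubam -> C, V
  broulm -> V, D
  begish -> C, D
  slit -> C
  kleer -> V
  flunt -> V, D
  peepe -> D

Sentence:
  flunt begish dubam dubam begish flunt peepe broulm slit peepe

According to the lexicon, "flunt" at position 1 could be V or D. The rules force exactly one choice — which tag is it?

Candidates per position — 1:flunt {V,D}; 2:begish {C,D}; 3:dubam {C,V}; 4:dubam {C,V}; 5:begish {C,D}; 6:flunt {V,D}; 7:peepe {D}; 8:broulm {V,D}; 9:slit {C}; 10:peepe {D}.
At position 1, choosing V makes rule 5 impossible to satisfy; hence D.
At position 8, choosing V makes rule 4 impossible to satisfy; hence D.
At position 2, choosing D makes rule 3 impossible to satisfy; hence C.
At position 3, choosing C makes rule 2 impossible to satisfy; hence V.
At position 5, choosing D makes rule 3 impossible to satisfy; hence C.
At position 6, choosing D makes rule 3 impossible to satisfy; hence V.
At position 4, choosing C makes rule 2 impossible to satisfy; hence V.
So the tagging must be: D C V V C V D D C D.
Verifying each rule — rule 1 ok; rule 2 ok; rule 3 ok; rule 4 ok; rule 5 ok.

D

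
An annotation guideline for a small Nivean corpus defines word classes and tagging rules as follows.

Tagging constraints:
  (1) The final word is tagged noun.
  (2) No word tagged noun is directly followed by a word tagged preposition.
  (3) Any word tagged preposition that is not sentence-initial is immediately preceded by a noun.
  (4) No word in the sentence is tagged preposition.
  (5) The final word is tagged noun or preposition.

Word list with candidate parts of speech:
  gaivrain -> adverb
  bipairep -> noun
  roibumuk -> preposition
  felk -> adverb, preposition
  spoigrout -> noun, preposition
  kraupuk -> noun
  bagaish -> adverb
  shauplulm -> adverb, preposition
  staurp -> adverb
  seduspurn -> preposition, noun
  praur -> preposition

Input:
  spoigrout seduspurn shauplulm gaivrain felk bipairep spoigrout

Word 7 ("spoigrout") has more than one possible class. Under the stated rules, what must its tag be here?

Candidates per position — 1:spoigrout {noun,preposition}; 2:seduspurn {preposition,noun}; 3:shauplulm {adverb,preposition}; 4:gaivrain {adverb}; 5:felk {adverb,preposition}; 6:bipairep {noun}; 7:spoigrout {noun,preposition}.
Position 1: preposition is ruled out by rule 4; that leaves noun.
Position 2: preposition is ruled out by rule 2; that leaves noun.
Position 3: preposition is ruled out by rule 2; that leaves adverb.
Position 5: preposition is ruled out by rule 3; that leaves adverb.
Position 7: preposition is ruled out by rule 1; that leaves noun.
That leaves exactly one tagging: noun noun adverb adverb adverb noun noun.
Verifying each rule — rule 1 holds; rule 2 holds; rule 3 holds; rule 4 holds; rule 5 holds.

noun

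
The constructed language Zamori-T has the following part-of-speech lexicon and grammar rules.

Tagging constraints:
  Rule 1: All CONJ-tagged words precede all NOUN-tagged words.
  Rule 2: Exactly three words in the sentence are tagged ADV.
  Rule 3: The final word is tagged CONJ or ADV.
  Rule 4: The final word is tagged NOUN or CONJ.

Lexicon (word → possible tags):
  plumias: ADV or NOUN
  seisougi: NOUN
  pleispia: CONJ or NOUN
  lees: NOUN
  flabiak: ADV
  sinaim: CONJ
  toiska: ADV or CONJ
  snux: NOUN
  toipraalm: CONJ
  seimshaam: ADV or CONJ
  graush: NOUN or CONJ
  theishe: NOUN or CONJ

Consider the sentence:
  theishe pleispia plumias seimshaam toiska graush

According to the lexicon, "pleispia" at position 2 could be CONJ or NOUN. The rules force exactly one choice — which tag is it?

Candidates per position — 1:theishe {NOUN,CONJ}; 2:pleispia {CONJ,NOUN}; 3:plumias {ADV,NOUN}; 4:seimshaam {ADV,CONJ}; 5:toiska {ADV,CONJ}; 6:graush {NOUN,CONJ}.
Word 3 cannot be NOUN — rule 2 would then fail for every completion. It is ADV.
Word 4 cannot be CONJ — rule 2 would then fail for every completion. It is ADV.
Word 5 cannot be CONJ — rule 2 would then fail for every completion. It is ADV.
Word 6 cannot be NOUN — rule 3 would then fail for every completion. It is CONJ.
Word 1 cannot be NOUN — rule 1 would then fail for every completion. It is CONJ.
Word 2 cannot be NOUN — rule 1 would then fail for every completion. It is CONJ.
The only consistent sequence is: CONJ CONJ ADV ADV ADV CONJ.
Rule-by-rule: rule 1 ✓; rule 2 ✓; rule 3 ✓; rule 4 ✓.

CONJ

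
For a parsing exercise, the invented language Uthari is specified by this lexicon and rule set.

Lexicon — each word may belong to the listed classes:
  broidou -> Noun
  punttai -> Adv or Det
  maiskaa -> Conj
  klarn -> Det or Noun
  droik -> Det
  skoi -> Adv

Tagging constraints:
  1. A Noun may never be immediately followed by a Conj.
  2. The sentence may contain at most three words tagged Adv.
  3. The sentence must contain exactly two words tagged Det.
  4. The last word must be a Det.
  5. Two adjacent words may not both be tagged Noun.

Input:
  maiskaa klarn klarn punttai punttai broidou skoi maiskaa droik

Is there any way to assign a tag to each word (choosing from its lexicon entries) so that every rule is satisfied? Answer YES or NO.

Candidates per position — 1:maiskaa {Conj}; 2:klarn {Det,Noun}; 3:klarn {Det,Noun}; 4:punttai {Adv,Det}; 5:punttai {Adv,Det}; 6:broidou {Noun}; 7:skoi {Adv}; 8:maiskaa {Conj}; 9:droik {Det}.
One satisfying assignment: Conj Det Noun Adv Adv Noun Adv Conj Det.
Verifying each rule — rule 1 satisfied; rule 2 satisfied; rule 3 satisfied; rule 4 satisfied; rule 5 satisfied.

YES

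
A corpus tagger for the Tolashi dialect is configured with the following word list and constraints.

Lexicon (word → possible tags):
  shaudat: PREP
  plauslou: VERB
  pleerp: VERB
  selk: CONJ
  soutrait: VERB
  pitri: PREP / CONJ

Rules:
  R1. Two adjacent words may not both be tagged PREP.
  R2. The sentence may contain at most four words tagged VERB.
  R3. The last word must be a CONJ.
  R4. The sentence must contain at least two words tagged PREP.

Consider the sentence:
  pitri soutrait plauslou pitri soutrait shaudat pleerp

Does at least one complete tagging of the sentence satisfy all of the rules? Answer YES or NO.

Candidates per position — 1:pitri {PREP,CONJ}; 2:soutrait {VERB}; 3:plauslou {VERB}; 4:pitri {PREP,CONJ}; 5:soutrait {VERB}; 6:shaudat {PREP}; 7:pleerp {VERB}.
Rule 3 cannot be satisfied by any choice of tags from the lexicon.
So there is no consistent tagging.

NO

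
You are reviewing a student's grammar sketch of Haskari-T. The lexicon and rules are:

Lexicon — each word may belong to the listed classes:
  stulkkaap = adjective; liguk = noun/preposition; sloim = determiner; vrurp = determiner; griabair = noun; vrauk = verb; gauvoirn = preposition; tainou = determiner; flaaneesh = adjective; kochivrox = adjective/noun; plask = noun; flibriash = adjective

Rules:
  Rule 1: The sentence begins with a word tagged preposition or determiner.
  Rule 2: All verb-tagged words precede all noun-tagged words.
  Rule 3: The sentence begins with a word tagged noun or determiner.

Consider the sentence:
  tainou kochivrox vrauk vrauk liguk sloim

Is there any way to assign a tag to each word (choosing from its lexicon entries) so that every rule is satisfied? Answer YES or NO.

YES

Candidates per position — 1:tainou {determiner}; 2:kochivrox {adjective,noun}; 3:vrauk {verb}; 4:vrauk {verb}; 5:liguk {noun,preposition}; 6:sloim {determiner}.
One satisfying assignment: determiner adjective verb verb preposition determiner.
Checking: rule 1 satisfied; rule 2 satisfied; rule 3 satisfied.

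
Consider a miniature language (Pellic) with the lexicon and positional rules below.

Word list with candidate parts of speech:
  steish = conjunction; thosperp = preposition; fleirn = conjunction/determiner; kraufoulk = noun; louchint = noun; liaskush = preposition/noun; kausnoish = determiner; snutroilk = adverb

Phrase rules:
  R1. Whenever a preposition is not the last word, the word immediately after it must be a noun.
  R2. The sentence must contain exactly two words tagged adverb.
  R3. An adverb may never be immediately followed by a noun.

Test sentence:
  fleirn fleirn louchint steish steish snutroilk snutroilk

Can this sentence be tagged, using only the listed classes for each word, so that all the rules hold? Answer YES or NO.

YES

Candidates per position — 1:fleirn {conjunction,determiner}; 2:fleirn {conjunction,determiner}; 3:louchint {noun}; 4:steish {conjunction}; 5:steish {conjunction}; 6:snutroilk {adverb}; 7:snutroilk {adverb}.
One satisfying assignment: determiner determiner noun conjunction conjunction adverb adverb.
Check: rule 1 satisfied; rule 2 satisfied; rule 3 satisfied.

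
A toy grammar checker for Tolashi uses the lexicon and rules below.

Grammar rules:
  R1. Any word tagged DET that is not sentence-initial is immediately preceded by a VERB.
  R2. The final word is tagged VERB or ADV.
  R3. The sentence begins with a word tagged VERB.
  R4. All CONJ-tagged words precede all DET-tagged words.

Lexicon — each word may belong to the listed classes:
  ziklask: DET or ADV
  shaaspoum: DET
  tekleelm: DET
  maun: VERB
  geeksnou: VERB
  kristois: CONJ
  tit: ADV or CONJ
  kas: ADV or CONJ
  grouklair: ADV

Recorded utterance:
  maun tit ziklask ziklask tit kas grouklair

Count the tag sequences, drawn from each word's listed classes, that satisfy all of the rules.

8

Candidates per position — 1:maun {VERB}; 2:tit {ADV,CONJ}; 3:ziklask {DET,ADV}; 4:ziklask {DET,ADV}; 5:tit {ADV,CONJ}; 6:kas {ADV,CONJ}; 7:grouklair {ADV}.
There are 32 candidate sequences in total.
Checking each against the rules leaves 8 sequences.
Count = 8.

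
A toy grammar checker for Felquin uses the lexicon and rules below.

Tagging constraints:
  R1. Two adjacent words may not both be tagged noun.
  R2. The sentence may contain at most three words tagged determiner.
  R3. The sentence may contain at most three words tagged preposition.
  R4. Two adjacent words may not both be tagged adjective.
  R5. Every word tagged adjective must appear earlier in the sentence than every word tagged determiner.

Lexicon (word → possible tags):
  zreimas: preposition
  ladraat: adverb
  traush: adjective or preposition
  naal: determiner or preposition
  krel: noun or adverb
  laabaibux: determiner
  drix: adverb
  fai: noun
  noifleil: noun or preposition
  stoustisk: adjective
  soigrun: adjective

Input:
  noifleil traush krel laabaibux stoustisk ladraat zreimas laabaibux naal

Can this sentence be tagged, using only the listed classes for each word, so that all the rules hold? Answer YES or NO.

NO

Candidates per position — 1:noifleil {noun,preposition}; 2:traush {adjective,preposition}; 3:krel {noun,adverb}; 4:laabaibux {determiner}; 5:stoustisk {adjective}; 6:ladraat {adverb}; 7:zreimas {preposition}; 8:laabaibux {determiner}; 9:naal {determiner,preposition}.
Rule 5 cannot be satisfied by any choice of tags from the lexicon.
So there is no consistent tagging.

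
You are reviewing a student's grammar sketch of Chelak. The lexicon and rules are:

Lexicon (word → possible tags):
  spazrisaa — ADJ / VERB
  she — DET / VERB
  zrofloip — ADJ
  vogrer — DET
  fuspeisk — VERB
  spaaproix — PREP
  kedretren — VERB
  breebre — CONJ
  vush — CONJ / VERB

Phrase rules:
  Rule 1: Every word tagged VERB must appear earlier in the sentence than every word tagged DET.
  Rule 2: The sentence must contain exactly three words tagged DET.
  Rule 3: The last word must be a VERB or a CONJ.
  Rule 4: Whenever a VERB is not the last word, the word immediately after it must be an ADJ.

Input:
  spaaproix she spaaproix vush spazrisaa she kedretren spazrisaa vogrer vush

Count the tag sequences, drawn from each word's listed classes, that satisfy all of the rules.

Candidates per position — 1:spaaproix {PREP}; 2:she {DET,VERB}; 3:spaaproix {PREP}; 4:vush {CONJ,VERB}; 5:spazrisaa {ADJ,VERB}; 6:she {DET,VERB}; 7:kedretren {VERB}; 8:spazrisaa {ADJ,VERB}; 9:vogrer {DET}; 10:vush {CONJ,VERB}.
There are 64 candidate sequences in total.
Every candidate sequence violates at least one rule; no consistent tagging exists.
Count = 0.

0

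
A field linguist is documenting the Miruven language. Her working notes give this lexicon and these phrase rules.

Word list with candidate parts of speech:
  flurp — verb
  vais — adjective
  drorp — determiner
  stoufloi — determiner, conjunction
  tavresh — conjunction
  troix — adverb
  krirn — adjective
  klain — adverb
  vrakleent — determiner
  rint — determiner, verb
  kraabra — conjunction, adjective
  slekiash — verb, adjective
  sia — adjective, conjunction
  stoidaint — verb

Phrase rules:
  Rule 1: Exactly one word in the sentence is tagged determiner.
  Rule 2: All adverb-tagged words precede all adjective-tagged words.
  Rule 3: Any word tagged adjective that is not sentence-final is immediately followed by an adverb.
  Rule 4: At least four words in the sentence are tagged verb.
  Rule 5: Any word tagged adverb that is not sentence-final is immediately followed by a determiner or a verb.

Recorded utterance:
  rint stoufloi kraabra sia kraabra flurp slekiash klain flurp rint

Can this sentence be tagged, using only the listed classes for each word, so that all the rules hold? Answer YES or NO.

YES

Candidates per position — 1:rint {determiner,verb}; 2:stoufloi {determiner,conjunction}; 3:kraabra {conjunction,adjective}; 4:sia {adjective,conjunction}; 5:kraabra {conjunction,adjective}; 6:flurp {verb}; 7:slekiash {verb,adjective}; 8:klain {adverb}; 9:flurp {verb}; 10:rint {determiner,verb}.
One satisfying assignment: verb conjunction conjunction conjunction conjunction verb verb adverb verb determiner.
Rule-by-rule: rule 1 satisfied; rule 2 satisfied; rule 3 satisfied; rule 4 satisfied; rule 5 satisfied.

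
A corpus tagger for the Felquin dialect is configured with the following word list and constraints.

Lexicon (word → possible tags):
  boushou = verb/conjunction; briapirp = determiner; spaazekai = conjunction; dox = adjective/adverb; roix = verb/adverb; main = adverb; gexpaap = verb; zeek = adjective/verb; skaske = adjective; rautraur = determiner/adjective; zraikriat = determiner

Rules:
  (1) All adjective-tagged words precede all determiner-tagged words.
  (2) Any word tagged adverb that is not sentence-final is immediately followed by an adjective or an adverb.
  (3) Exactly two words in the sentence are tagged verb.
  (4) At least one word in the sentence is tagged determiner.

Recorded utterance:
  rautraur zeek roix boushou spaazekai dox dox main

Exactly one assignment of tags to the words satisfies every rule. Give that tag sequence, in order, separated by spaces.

determiner verb verb conjunction conjunction adverb adverb adverb

Candidates per position — 1:rautraur {determiner,adjective}; 2:zeek {adjective,verb}; 3:roix {verb,adverb}; 4:boushou {verb,conjunction}; 5:spaazekai {conjunction}; 6:dox {adjective,adverb}; 7:dox {adjective,adverb}; 8:main {adverb}.
Word 1 cannot be adjective — rule 4 would then fail for every completion. It is determiner.
Word 2 cannot be adjective — rule 1 would then fail for every completion. It is verb.
Word 3 cannot be adverb — rule 2 would then fail for every completion. It is verb.
Word 4 cannot be verb — rule 3 would then fail for every completion. It is conjunction.
Word 6 cannot be adjective — rule 1 would then fail for every completion. It is adverb.
Word 7 cannot be adjective — rule 1 would then fail for every completion. It is adverb.
So the tagging must be: determiner verb verb conjunction conjunction adverb adverb adverb.
Verifying each rule — rule 1 ✓; rule 2 ✓; rule 3 ✓; rule 4 ✓.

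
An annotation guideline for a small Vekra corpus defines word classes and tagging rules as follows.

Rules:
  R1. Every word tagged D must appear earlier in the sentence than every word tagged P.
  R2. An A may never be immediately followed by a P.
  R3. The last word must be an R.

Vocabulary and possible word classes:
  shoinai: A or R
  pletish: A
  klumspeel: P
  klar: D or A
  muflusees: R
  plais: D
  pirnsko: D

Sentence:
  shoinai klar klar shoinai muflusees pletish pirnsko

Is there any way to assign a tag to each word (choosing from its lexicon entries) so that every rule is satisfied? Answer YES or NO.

NO

Candidates per position — 1:shoinai {A,R}; 2:klar {D,A}; 3:klar {D,A}; 4:shoinai {A,R}; 5:muflusees {R}; 6:pletish {A}; 7:pirnsko {D}.
Rule 3 cannot be satisfied by any choice of tags from the lexicon.
So there is no consistent tagging.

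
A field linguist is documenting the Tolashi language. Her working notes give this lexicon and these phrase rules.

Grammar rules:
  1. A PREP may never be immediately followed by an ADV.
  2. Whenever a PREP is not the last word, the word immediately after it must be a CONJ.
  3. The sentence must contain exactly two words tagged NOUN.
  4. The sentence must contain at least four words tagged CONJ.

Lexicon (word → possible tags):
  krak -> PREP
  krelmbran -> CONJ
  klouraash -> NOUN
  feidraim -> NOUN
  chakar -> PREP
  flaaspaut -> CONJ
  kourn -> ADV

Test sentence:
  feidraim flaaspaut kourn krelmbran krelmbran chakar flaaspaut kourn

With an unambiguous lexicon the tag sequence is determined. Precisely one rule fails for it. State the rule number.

Fixed tagging: NOUN CONJ ADV CONJ CONJ PREP CONJ ADV.
Rule check: R1 pass, R2 pass, R3 fail, R4 pass.
Only rule 3 fails.

3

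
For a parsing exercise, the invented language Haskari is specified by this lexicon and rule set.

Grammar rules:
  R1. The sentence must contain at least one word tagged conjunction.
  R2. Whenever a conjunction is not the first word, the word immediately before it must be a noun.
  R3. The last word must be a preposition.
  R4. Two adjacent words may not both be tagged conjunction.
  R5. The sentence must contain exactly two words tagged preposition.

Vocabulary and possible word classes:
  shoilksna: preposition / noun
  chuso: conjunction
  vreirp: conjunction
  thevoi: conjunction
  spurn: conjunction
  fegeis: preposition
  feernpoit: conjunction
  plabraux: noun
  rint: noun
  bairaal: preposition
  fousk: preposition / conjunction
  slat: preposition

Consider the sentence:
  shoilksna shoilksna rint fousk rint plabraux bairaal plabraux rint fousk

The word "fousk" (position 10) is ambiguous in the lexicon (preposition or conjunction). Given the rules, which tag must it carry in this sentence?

Candidates per position — 1:shoilksna {preposition,noun}; 2:shoilksna {preposition,noun}; 3:rint {noun}; 4:fousk {preposition,conjunction}; 5:rint {noun}; 6:plabraux {noun}; 7:bairaal {preposition}; 8:plabraux {noun}; 9:rint {noun}; 10:fousk {preposition,conjunction}.
Position 10: tagging it conjunction would leave rule 3 unsatisfiable, so it must be preposition.
Position 1: tagging it preposition would leave rule 5 unsatisfiable, so it must be noun.
Position 2: tagging it preposition would leave rule 5 unsatisfiable, so it must be noun.
Position 4: tagging it preposition would leave rule 1 unsatisfiable, so it must be conjunction.
That leaves exactly one tagging: noun noun noun conjunction noun noun preposition noun noun preposition.
Verifying each rule — rule 1 holds; rule 2 holds; rule 3 holds; rule 4 holds; rule 5 holds.

preposition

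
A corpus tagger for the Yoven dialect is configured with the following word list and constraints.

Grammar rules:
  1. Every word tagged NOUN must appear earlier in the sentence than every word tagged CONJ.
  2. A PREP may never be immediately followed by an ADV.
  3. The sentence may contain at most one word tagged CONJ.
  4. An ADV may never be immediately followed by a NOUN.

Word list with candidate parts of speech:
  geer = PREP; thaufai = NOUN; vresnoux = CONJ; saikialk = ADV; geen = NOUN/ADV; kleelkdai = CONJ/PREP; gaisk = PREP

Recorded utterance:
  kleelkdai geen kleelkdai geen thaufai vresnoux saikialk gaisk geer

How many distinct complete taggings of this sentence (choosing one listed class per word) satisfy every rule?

1

Candidates per position — 1:kleelkdai {CONJ,PREP}; 2:geen {NOUN,ADV}; 3:kleelkdai {CONJ,PREP}; 4:geen {NOUN,ADV}; 5:thaufai {NOUN}; 6:vresnoux {CONJ}; 7:saikialk {ADV}; 8:gaisk {PREP}; 9:geer {PREP}.
There are 16 candidate sequences in total.
The sequences that satisfy every rule: PREP NOUN PREP NOUN NOUN CONJ ADV PREP PREP.
Count = 1.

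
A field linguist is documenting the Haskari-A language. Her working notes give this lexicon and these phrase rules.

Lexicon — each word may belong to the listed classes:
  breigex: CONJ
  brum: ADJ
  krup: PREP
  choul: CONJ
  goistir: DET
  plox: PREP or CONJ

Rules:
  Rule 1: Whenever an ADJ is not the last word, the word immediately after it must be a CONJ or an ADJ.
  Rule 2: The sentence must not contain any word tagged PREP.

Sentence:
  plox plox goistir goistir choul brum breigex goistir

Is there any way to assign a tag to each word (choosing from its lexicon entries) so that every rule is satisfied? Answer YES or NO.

YES

Candidates per position — 1:plox {PREP,CONJ}; 2:plox {PREP,CONJ}; 3:goistir {DET}; 4:goistir {DET}; 5:choul {CONJ}; 6:brum {ADJ}; 7:breigex {CONJ}; 8:goistir {DET}.
One satisfying assignment: CONJ CONJ DET DET CONJ ADJ CONJ DET.
Rule-by-rule: rule 1 ✓; rule 2 ✓.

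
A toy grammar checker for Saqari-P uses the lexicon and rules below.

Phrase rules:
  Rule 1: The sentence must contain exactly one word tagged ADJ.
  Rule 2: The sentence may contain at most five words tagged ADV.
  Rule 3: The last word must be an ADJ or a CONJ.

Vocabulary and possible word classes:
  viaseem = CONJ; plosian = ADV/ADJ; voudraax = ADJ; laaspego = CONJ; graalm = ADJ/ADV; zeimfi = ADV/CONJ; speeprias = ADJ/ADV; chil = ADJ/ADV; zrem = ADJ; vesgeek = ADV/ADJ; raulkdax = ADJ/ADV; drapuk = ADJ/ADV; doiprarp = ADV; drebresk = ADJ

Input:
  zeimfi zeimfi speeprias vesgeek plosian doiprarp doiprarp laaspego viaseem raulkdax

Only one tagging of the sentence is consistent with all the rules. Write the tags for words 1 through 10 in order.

Candidates per position — 1:zeimfi {ADV,CONJ}; 2:zeimfi {ADV,CONJ}; 3:speeprias {ADJ,ADV}; 4:vesgeek {ADV,ADJ}; 5:plosian {ADV,ADJ}; 6:doiprarp {ADV}; 7:doiprarp {ADV}; 8:laaspego {CONJ}; 9:viaseem {CONJ}; 10:raulkdax {ADJ,ADV}.
Word 10 cannot be ADV — rule 3 would then fail for every completion. It is ADJ.
Word 3 cannot be ADJ — rule 1 would then fail for every completion. It is ADV.
Word 4 cannot be ADJ — rule 1 would then fail for every completion. It is ADV.
Word 5 cannot be ADJ — rule 1 would then fail for every completion. It is ADV.
Word 1 cannot be ADV — rule 2 would then fail for every completion. It is CONJ.
Word 2 cannot be ADV — rule 2 would then fail for every completion. It is CONJ.
That leaves exactly one tagging: CONJ CONJ ADV ADV ADV ADV ADV CONJ CONJ ADJ.
Rule-by-rule: rule 1 ok; rule 2 ok; rule 3 ok.

CONJ CONJ ADV ADV ADV ADV ADV CONJ CONJ ADJ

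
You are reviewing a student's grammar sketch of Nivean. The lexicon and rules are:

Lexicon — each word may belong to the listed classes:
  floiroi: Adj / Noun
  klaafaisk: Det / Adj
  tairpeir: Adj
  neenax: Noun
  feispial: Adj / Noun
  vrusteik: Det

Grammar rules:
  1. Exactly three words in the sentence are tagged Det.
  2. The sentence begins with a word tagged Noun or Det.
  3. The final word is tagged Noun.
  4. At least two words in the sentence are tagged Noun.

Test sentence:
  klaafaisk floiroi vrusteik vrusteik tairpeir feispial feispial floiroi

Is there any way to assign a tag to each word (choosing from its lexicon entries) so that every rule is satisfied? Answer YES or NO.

YES

Candidates per position — 1:klaafaisk {Det,Adj}; 2:floiroi {Adj,Noun}; 3:vrusteik {Det}; 4:vrusteik {Det}; 5:tairpeir {Adj}; 6:feispial {Adj,Noun}; 7:feispial {Adj,Noun}; 8:floiroi {Adj,Noun}.
One satisfying assignment: Det Adj Det Det Adj Noun Noun Noun.
Verifying each rule — rule 1 ✓; rule 2 ✓; rule 3 ✓; rule 4 ✓.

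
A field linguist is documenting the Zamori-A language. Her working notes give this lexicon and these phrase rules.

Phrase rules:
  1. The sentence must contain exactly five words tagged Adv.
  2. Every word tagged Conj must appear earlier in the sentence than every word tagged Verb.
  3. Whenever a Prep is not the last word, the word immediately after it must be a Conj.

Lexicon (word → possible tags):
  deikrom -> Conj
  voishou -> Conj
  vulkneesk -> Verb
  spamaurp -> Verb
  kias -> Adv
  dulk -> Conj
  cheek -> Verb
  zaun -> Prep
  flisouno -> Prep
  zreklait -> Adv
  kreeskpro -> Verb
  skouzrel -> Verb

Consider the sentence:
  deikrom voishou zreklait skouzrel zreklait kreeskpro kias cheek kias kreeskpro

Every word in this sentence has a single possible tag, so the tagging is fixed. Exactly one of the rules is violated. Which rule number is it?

1

Fixed tagging: Conj Conj Adv Verb Adv Verb Adv Verb Adv Verb.
Checking each rule: R1 violated, R2 holds, R3 holds.
Only rule 1 fails.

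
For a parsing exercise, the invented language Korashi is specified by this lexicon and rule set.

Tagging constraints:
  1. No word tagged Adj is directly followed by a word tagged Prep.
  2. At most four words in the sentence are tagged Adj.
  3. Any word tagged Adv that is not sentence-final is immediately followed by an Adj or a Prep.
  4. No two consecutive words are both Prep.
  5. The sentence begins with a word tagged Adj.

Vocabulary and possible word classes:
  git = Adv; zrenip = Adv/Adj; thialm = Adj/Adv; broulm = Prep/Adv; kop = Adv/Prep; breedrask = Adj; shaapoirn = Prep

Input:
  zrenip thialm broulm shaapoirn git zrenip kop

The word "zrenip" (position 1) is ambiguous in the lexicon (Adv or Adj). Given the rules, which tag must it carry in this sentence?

Candidates per position — 1:zrenip {Adv,Adj}; 2:thialm {Adj,Adv}; 3:broulm {Prep,Adv}; 4:shaapoirn {Prep}; 5:git {Adv}; 6:zrenip {Adv,Adj}; 7:kop {Adv,Prep}.
At position 1, choosing Adv makes rule 5 impossible to satisfy; hence Adj.
At position 3, choosing Prep makes rule 4 impossible to satisfy; hence Adv.
At position 6, choosing Adv makes rule 3 impossible to satisfy; hence Adj.
At position 7, choosing Prep makes rule 1 impossible to satisfy; hence Adv.
At position 2, choosing Adv makes rule 3 impossible to satisfy; hence Adj.
The only consistent sequence is: Adj Adj Adv Prep Adv Adj Adv.
Verifying each rule — rule 1 ok; rule 2 ok; rule 3 ok; rule 4 ok; rule 5 ok.

Adj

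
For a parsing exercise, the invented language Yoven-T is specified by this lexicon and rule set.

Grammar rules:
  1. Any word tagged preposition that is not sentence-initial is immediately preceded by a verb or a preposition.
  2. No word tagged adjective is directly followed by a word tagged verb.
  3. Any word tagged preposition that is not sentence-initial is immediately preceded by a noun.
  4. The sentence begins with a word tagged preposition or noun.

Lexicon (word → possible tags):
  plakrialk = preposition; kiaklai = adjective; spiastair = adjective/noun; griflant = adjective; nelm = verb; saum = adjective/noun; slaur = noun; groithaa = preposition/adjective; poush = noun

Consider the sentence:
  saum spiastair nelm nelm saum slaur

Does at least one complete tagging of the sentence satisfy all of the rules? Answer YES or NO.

Candidates per position — 1:saum {adjective,noun}; 2:spiastair {adjective,noun}; 3:nelm {verb}; 4:nelm {verb}; 5:saum {adjective,noun}; 6:slaur {noun}.
One satisfying assignment: noun noun verb verb noun noun.
Verifying each rule — rule 1 ✓; rule 2 ✓; rule 3 ✓; rule 4 ✓.

YES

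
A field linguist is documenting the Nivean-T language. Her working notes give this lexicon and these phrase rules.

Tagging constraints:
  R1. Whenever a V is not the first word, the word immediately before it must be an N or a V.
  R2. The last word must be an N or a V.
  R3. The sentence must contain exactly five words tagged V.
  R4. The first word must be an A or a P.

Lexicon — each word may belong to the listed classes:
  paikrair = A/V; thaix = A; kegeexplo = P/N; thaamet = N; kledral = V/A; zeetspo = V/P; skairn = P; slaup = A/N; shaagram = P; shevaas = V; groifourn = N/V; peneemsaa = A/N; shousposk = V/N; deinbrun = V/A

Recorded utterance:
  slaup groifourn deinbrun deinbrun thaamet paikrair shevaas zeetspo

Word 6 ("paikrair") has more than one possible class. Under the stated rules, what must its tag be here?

V

Candidates per position — 1:slaup {A,N}; 2:groifourn {N,V}; 3:deinbrun {V,A}; 4:deinbrun {V,A}; 5:thaamet {N}; 6:paikrair {A,V}; 7:shevaas {V}; 8:zeetspo {V,P}.
Word 1 cannot be N — rule 4 would then fail for every completion. It is A.
Word 2 cannot be V — rule 1 would then fail for every completion. It is N.
Word 3 cannot be A — rule 3 would then fail for every completion. It is V.
Word 4 cannot be A — rule 3 would then fail for every completion. It is V.
Word 6 cannot be A — rule 1 would then fail for every completion. It is V.
Word 8 cannot be P — rule 2 would then fail for every completion. It is V.
So the tagging must be: A N V V N V V V.
Check: rule 1 satisfied; rule 2 satisfied; rule 3 satisfied; rule 4 satisfied.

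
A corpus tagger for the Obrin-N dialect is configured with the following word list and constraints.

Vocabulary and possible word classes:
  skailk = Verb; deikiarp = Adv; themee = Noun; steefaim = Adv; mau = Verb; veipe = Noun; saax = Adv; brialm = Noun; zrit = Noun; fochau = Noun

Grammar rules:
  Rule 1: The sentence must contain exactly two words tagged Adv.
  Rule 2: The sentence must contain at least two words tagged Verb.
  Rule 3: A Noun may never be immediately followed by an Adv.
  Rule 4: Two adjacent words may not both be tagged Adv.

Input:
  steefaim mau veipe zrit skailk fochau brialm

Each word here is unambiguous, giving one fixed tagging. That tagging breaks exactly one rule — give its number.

Fixed tagging: Adv Verb Noun Noun Verb Noun Noun.
Checking each rule: R1 fail, R2 pass, R3 pass, R4 pass.
Only rule 1 fails.

1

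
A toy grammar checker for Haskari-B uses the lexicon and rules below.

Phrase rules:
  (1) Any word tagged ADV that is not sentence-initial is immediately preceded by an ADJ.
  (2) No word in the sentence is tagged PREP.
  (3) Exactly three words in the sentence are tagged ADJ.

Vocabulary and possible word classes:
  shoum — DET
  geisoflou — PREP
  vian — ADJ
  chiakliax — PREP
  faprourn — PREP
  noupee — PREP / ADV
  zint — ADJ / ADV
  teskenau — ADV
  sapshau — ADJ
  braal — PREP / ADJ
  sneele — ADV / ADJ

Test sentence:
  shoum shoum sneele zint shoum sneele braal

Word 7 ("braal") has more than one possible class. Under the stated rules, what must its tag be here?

Candidates per position — 1:shoum {DET}; 2:shoum {DET}; 3:sneele {ADV,ADJ}; 4:zint {ADJ,ADV}; 5:shoum {DET}; 6:sneele {ADV,ADJ}; 7:braal {PREP,ADJ}.
Word 3 cannot be ADV — rule 1 would then fail for every completion. It is ADJ.
Word 6 cannot be ADV — rule 1 would then fail for every completion. It is ADJ.
Word 7 cannot be PREP — rule 2 would then fail for every completion. It is ADJ.
Word 4 cannot be ADJ — rule 3 would then fail for every completion. It is ADV.
That leaves exactly one tagging: DET DET ADJ ADV DET ADJ ADJ.
Rule-by-rule: rule 1 holds; rule 2 holds; rule 3 holds.

ADJ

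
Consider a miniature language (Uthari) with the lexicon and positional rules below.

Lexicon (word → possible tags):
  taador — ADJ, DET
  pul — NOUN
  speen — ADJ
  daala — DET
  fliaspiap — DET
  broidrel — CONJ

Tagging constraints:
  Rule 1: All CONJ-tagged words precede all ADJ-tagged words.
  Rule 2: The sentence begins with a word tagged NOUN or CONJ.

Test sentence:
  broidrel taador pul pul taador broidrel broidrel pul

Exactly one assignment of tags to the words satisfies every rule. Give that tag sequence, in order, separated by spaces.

CONJ DET NOUN NOUN DET CONJ CONJ NOUN

Candidates per position — 1:broidrel {CONJ}; 2:taador {ADJ,DET}; 3:pul {NOUN}; 4:pul {NOUN}; 5:taador {ADJ,DET}; 6:broidrel {CONJ}; 7:broidrel {CONJ}; 8:pul {NOUN}.
If word 2 were ADJ, no tagging could satisfy rule 1; so word 2 is DET.
If word 5 were ADJ, no tagging could satisfy rule 1; so word 5 is DET.
The unique satisfying tagging is: CONJ DET NOUN NOUN DET CONJ CONJ NOUN.
Checking: rule 1 satisfied; rule 2 satisfied.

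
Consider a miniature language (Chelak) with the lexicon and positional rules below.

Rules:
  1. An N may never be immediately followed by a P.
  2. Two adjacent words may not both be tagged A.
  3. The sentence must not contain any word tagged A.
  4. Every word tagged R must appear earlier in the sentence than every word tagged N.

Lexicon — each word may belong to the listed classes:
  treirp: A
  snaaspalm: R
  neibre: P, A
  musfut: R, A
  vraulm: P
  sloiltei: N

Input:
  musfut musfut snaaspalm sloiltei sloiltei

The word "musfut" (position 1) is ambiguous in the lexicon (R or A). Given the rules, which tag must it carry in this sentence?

R

Candidates per position — 1:musfut {R,A}; 2:musfut {R,A}; 3:snaaspalm {R}; 4:sloiltei {N}; 5:sloiltei {N}.
At position 1, choosing A makes rule 3 impossible to satisfy; hence R.
At position 2, choosing A makes rule 3 impossible to satisfy; hence R.
The unique satisfying tagging is: R R R N N.
Rule-by-rule: rule 1 ok; rule 2 ok; rule 3 ok; rule 4 ok.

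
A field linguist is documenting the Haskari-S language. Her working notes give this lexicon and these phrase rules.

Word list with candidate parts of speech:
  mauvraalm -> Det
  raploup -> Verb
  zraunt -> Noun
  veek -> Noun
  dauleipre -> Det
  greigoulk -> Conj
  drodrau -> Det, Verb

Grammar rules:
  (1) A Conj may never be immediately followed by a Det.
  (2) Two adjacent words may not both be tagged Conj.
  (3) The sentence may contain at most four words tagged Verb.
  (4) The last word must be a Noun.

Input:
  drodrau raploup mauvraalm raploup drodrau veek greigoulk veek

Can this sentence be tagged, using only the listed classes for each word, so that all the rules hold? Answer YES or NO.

Candidates per position — 1:drodrau {Det,Verb}; 2:raploup {Verb}; 3:mauvraalm {Det}; 4:raploup {Verb}; 5:drodrau {Det,Verb}; 6:veek {Noun}; 7:greigoulk {Conj}; 8:veek {Noun}.
One satisfying assignment: Det Verb Det Verb Verb Noun Conj Noun.
Checking: rule 1 ✓; rule 2 ✓; rule 3 ✓; rule 4 ✓.

YES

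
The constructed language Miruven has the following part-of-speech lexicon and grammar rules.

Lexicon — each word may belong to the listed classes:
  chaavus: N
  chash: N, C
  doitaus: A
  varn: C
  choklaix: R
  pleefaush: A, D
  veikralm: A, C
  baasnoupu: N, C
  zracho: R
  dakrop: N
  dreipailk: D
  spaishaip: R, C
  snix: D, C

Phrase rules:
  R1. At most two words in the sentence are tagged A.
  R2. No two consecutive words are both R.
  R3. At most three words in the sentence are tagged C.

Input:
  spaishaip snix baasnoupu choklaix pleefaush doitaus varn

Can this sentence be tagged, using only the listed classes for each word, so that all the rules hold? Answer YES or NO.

Candidates per position — 1:spaishaip {R,C}; 2:snix {D,C}; 3:baasnoupu {N,C}; 4:choklaix {R}; 5:pleefaush {A,D}; 6:doitaus {A}; 7:varn {C}.
One satisfying assignment: R C N R D A C.
Checking: rule 1 holds; rule 2 holds; rule 3 holds.

YES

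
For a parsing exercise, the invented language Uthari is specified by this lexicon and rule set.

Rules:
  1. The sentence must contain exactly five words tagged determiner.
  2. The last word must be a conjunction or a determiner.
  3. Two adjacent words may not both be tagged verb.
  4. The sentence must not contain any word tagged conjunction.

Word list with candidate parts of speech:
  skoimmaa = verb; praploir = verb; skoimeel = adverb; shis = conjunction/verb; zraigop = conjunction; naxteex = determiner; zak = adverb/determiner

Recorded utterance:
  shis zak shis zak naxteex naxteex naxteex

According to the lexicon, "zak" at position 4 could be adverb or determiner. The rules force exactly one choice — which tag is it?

determiner

Candidates per position — 1:shis {conjunction,verb}; 2:zak {adverb,determiner}; 3:shis {conjunction,verb}; 4:zak {adverb,determiner}; 5:naxteex {determiner}; 6:naxteex {determiner}; 7:naxteex {determiner}.
Position 1: conjunction is ruled out by rule 4; that leaves verb.
Position 2: adverb is ruled out by rule 1; that leaves determiner.
Position 3: conjunction is ruled out by rule 4; that leaves verb.
Position 4: adverb is ruled out by rule 1; that leaves determiner.
The only consistent sequence is: verb determiner verb determiner determiner determiner determiner.
Checking: rule 1 holds; rule 2 holds; rule 3 holds; rule 4 holds.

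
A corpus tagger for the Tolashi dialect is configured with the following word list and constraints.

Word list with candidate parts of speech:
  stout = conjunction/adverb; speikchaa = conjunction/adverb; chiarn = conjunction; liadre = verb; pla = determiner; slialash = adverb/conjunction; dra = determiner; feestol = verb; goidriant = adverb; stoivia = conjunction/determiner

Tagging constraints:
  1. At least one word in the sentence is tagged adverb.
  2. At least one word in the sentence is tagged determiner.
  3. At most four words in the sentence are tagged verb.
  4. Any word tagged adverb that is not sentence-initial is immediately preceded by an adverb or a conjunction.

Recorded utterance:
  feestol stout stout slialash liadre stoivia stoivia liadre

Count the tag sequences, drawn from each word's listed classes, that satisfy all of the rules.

Candidates per position — 1:feestol {verb}; 2:stout {conjunction,adverb}; 3:stout {conjunction,adverb}; 4:slialash {adverb,conjunction}; 5:liadre {verb}; 6:stoivia {conjunction,determiner}; 7:stoivia {conjunction,determiner}; 8:liadre {verb}.
There are 32 candidate sequences in total.
Checking each against the rules leaves 9 sequences.
Count = 9.

9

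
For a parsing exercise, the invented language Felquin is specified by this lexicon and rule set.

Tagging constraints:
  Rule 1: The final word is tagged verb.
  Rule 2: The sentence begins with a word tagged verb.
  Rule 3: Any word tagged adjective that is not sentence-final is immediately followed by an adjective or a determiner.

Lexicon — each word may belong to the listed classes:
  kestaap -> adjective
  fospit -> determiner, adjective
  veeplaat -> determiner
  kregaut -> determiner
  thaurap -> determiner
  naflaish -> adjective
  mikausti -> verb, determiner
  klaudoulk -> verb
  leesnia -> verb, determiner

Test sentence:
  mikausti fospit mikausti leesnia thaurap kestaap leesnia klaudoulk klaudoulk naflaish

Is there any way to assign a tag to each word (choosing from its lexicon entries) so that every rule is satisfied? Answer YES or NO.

NO

Candidates per position — 1:mikausti {verb,determiner}; 2:fospit {determiner,adjective}; 3:mikausti {verb,determiner}; 4:leesnia {verb,determiner}; 5:thaurap {determiner}; 6:kestaap {adjective}; 7:leesnia {verb,determiner}; 8:klaudoulk {verb}; 9:klaudoulk {verb}; 10:naflaish {adjective}.
Rule 1 cannot be satisfied by any choice of tags from the lexicon.
So there is no consistent tagging.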